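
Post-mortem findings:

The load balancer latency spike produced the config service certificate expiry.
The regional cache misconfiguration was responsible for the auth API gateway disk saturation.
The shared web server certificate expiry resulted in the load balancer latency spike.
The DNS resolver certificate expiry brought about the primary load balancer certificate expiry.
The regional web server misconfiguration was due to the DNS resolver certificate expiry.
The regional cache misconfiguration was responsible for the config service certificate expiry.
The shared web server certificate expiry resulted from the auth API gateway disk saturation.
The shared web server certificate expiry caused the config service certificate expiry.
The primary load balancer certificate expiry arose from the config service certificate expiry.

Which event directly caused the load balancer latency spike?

the shared web server certificate expiry

Upstream contributors include the regional cache misconfiguration, the auth API gateway disk saturation, but only the shared web server certificate expiry feeds directly into the load balancer latency spike.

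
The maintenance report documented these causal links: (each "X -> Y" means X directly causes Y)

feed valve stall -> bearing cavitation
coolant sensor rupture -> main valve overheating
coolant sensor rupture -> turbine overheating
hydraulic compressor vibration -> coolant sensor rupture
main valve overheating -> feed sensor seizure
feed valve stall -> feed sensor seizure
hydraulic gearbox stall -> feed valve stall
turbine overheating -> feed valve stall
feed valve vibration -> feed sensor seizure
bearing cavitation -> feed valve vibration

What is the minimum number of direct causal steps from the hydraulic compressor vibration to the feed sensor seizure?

3

Shortest chain: the hydraulic compressor vibration → the coolant sensor rupture → the main valve overheating → the feed sensor seizure.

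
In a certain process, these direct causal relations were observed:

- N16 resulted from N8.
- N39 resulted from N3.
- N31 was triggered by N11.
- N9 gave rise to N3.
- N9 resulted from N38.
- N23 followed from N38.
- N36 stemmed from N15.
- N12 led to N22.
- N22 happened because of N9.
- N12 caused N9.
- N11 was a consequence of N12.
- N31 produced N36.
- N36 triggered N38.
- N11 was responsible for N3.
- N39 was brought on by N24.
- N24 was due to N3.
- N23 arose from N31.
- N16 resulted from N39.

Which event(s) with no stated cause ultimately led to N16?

Tracing upstream from N16: N16 ← N39 ← N3 ← N11 ← N12.
A separate upstream branch: N16 ← N39 ← N3 ← N9 ← N38 ← N36 ← N15.
A separate upstream branch: N16 ← N8.
Each of those chain origins has no stated cause.

N12, N15, N8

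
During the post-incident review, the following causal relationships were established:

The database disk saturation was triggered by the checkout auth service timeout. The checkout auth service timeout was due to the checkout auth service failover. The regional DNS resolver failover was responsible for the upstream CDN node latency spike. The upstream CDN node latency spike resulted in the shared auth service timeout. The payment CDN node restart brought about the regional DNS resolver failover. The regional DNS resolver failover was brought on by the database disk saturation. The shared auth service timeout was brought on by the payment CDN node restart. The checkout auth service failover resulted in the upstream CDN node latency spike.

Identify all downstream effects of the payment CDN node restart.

the regional DNS resolver failover, the shared auth service timeout, the upstream CDN node latency spike

Direct effects: the regional DNS resolver failover, the shared auth service timeout.
2 steps out: the upstream CDN node latency spike.
Not reachable from it: the checkout auth service failover, the checkout auth service timeout, the database disk saturation.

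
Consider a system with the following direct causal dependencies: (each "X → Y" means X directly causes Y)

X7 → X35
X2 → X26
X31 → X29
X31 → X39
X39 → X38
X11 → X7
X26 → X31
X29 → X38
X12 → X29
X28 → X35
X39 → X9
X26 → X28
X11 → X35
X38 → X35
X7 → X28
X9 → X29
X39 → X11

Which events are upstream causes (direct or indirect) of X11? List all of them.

Immediate cause of X11: X39.
Further upstream: X2, X26, X31.

X2, X26, X31, X39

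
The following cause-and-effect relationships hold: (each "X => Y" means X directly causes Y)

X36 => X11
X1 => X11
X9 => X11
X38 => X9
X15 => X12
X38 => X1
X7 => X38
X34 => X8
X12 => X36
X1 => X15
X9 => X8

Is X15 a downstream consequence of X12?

No

X12 leads to X36, X11; X15 is not among them.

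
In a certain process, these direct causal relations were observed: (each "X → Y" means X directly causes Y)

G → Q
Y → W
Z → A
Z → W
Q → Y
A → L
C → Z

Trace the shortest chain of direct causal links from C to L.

C → Z → A → L

C → Z
Z → A
A → L
Length: 3 steps.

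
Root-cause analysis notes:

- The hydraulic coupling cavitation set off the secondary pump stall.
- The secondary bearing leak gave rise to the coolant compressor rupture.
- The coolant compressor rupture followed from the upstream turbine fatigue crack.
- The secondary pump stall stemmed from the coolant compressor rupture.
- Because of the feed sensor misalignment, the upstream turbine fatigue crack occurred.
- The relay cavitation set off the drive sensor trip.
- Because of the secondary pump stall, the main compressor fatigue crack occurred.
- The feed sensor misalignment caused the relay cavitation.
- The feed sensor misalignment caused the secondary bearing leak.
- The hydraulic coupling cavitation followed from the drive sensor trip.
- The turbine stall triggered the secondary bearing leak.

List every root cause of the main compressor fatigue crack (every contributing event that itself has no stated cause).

the feed sensor misalignment, the turbine stall

Tracing upstream from the main compressor fatigue crack: the main compressor fatigue crack ← the secondary pump stall ← the coolant compressor rupture ← the secondary bearing leak ← the feed sensor misalignment.
A separate upstream branch: the main compressor fatigue crack ← the secondary pump stall ← the coolant compressor rupture ← the secondary bearing leak ← the turbine stall.
Each of those chain origins has no stated cause.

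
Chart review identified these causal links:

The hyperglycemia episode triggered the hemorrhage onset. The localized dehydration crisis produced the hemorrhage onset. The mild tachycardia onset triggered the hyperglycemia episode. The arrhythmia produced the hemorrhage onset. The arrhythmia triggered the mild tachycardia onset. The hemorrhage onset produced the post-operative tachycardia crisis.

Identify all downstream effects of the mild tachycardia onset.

the hemorrhage onset, the hyperglycemia episode, the post-operative tachycardia crisis

Direct effects: the hyperglycemia episode.
2 steps out: the hemorrhage onset.
3 steps out: the post-operative tachycardia crisis.
Not reachable from it: the arrhythmia, the localized dehydration crisis.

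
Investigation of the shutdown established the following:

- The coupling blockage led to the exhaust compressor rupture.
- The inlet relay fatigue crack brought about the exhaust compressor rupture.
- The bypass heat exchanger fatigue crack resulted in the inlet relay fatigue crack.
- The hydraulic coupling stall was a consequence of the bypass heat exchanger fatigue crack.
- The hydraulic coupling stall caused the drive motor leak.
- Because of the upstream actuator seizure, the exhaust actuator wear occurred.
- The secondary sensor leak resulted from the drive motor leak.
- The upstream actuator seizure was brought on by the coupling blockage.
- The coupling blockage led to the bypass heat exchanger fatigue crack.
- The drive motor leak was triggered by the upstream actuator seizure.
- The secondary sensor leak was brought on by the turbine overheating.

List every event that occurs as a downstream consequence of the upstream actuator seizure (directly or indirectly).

Direct effects: the exhaust actuator wear, the drive motor leak.
2 steps out: the secondary sensor leak.
Not reachable from it: the coupling blockage, the bypass heat exchanger fatigue crack, the hydraulic coupling stall, the inlet relay fatigue crack, the exhaust compressor rupture, the turbine overheating.

the drive motor leak, the exhaust actuator wear, the secondary sensor leak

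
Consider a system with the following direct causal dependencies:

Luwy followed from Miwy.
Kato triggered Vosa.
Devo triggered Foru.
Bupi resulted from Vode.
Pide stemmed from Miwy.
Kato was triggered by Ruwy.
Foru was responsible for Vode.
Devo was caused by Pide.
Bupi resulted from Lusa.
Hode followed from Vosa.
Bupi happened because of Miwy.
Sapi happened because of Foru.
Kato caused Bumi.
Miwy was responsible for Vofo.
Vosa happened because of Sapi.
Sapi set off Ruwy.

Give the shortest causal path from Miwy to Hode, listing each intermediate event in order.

Miwy → Pide
Pide → Devo
Devo → Foru
Foru → Sapi
Sapi → Vosa
Vosa → Hode
Length: 6 steps.

Miwy → Pide → Devo → Foru → Sapi → Vosa → Hode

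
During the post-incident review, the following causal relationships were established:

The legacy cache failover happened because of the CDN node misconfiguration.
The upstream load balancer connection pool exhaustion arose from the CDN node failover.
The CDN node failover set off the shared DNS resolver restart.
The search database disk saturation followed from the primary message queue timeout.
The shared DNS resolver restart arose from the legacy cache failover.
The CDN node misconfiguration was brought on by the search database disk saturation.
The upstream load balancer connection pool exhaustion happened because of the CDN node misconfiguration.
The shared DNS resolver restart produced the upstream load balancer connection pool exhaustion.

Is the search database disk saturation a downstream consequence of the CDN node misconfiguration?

The CDN node misconfiguration leads to the legacy cache failover, the shared DNS resolver restart, the upstream load balancer connection pool exhaustion; the search database disk saturation is not among them.

No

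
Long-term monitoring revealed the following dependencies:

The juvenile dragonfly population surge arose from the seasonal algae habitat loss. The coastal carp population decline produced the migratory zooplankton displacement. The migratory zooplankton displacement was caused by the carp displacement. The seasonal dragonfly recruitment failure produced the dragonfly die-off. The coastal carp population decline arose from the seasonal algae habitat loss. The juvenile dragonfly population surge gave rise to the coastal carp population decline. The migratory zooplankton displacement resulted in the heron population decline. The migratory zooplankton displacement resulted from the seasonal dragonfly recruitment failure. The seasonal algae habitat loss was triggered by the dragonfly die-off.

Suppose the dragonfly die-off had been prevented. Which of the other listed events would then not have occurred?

the coastal carp population decline, the juvenile dragonfly population surge, the seasonal algae habitat loss

Downstream of the dragonfly die-off: the seasonal algae habitat loss, the juvenile dragonfly population surge, the coastal carp population decline, the migratory zooplankton displacement, the heron population decline.
Of those, still caused via another path: the migratory zooplankton displacement, the heron population decline.
The remainder have no surviving cause.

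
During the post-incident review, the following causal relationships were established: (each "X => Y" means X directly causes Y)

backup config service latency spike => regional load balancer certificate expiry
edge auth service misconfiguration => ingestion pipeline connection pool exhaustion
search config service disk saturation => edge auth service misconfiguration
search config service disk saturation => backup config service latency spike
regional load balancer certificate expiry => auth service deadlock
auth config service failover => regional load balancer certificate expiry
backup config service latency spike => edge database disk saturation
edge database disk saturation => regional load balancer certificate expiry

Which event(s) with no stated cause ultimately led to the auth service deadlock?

the auth config service failover, the search config service disk saturation

Tracing upstream from the auth service deadlock: the auth service deadlock ← the regional load balancer certificate expiry ← the backup config service latency spike ← the search config service disk saturation.
A separate upstream branch: the auth service deadlock ← the regional load balancer certificate expiry ← the auth config service failover.
Each of those chain origins has no stated cause.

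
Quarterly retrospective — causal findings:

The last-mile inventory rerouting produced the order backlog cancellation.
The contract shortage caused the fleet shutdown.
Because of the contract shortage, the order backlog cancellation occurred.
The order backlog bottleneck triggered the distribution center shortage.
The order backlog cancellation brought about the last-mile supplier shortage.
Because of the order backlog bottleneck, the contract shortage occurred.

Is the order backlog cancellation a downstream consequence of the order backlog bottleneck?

There is a causal chain: the order backlog bottleneck → the contract shortage → the order backlog cancellation.

Yes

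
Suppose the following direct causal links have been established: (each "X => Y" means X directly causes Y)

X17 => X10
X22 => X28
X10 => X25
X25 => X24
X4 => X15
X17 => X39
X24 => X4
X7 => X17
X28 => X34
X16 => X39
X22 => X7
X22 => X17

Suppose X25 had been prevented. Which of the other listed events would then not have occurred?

Downstream of X25: X24, X4, X15.

X15, X24, X4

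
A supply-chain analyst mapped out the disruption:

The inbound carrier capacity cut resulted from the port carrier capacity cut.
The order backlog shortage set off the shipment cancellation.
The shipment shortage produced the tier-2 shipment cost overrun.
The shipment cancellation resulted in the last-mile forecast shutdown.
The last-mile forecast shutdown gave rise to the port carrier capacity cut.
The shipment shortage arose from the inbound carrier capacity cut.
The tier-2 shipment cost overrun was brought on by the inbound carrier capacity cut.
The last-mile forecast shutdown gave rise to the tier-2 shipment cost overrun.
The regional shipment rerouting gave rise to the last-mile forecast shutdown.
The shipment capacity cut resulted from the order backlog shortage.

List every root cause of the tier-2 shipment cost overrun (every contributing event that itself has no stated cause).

Tracing upstream from the tier-2 shipment cost overrun: the tier-2 shipment cost overrun ← the last-mile forecast shutdown ← the shipment cancellation ← the order backlog shortage.
A separate upstream branch: the tier-2 shipment cost overrun ← the last-mile forecast shutdown ← the regional shipment rerouting.
Each of those chain origins has no stated cause.

the order backlog shortage, the regional shipment rerouting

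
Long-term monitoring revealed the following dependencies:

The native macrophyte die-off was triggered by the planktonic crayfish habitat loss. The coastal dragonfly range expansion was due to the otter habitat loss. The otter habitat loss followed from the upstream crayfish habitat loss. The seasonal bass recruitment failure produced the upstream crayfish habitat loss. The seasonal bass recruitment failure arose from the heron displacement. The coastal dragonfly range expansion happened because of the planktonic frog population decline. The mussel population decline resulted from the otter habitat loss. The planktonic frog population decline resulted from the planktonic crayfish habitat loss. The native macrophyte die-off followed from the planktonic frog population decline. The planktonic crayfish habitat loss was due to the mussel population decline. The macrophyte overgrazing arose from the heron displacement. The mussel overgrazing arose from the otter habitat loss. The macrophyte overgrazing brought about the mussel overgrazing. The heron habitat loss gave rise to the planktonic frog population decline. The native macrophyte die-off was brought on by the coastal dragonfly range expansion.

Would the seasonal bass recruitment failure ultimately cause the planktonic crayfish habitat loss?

There is a causal chain: the seasonal bass recruitment failure → the upstream crayfish habitat loss → the otter habitat loss → the mussel population decline → the planktonic crayfish habitat loss.

Yes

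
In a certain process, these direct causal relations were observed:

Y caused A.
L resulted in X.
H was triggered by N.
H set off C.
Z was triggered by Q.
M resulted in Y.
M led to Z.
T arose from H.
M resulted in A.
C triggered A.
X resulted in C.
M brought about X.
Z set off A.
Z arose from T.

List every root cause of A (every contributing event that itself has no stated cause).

Tracing upstream from A: A ← C ← X ← L.
A separate upstream branch: A ← C ← H ← N.
A separate upstream branch: A ← M.
A separate upstream branch: A ← Z ← Q.
Each of those chain origins has no stated cause.

L, M, N, Q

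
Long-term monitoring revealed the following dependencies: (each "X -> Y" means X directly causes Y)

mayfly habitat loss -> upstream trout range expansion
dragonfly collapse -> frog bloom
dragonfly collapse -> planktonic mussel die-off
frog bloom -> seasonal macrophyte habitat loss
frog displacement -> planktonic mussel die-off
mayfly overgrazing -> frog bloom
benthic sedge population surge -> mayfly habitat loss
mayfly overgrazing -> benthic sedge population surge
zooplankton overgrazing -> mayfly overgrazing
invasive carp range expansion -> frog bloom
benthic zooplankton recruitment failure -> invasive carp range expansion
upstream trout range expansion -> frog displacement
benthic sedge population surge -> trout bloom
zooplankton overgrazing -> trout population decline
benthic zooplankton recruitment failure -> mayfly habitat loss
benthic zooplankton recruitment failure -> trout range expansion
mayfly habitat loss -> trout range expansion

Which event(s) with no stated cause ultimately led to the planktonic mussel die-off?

the benthic zooplankton recruitment failure, the dragonfly collapse, the zooplankton overgrazing

Tracing upstream from the planktonic mussel die-off: the planktonic mussel die-off ← the frog displacement ← the upstream trout range expansion ← the mayfly habitat loss ← the benthic zooplankton recruitment failure.
A separate upstream branch: the planktonic mussel die-off ← the frog displacement ← the upstream trout range expansion ← the mayfly habitat loss ← the benthic sedge population surge ← the mayfly overgrazing ← the zooplankton overgrazing.
A separate upstream branch: the planktonic mussel die-off ← the dragonfly collapse.
Each of those chain origins has no stated cause.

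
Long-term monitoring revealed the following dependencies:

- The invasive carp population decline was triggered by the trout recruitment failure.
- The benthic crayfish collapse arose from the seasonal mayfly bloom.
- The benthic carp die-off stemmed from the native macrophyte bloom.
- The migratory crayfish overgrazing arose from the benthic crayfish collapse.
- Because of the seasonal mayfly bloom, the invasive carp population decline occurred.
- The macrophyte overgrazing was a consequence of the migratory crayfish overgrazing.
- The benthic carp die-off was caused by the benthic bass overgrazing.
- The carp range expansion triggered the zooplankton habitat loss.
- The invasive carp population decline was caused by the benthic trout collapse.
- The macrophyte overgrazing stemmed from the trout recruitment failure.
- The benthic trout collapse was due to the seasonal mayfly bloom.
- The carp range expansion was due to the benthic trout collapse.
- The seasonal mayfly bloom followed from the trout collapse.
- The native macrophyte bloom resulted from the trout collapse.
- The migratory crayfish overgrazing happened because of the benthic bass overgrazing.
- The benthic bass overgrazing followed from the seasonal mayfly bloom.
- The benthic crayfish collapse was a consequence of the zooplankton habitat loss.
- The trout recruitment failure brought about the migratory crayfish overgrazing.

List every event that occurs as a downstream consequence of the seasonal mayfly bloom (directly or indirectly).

Direct effects: the benthic trout collapse, the benthic bass overgrazing, the invasive carp population decline, the benthic crayfish collapse.
2 steps out: the carp range expansion, the benthic carp die-off, the migratory crayfish overgrazing.
3 steps out: the zooplankton habitat loss, the macrophyte overgrazing.
Not reachable from it: the trout collapse, the native macrophyte bloom, the trout recruitment failure.

the benthic bass overgrazing, the benthic carp die-off, the benthic crayfish collapse, the benthic trout collapse, the carp range expansion, the invasive carp population decline, the macrophyte overgrazing, the migratory crayfish overgrazing, the zooplankton habitat loss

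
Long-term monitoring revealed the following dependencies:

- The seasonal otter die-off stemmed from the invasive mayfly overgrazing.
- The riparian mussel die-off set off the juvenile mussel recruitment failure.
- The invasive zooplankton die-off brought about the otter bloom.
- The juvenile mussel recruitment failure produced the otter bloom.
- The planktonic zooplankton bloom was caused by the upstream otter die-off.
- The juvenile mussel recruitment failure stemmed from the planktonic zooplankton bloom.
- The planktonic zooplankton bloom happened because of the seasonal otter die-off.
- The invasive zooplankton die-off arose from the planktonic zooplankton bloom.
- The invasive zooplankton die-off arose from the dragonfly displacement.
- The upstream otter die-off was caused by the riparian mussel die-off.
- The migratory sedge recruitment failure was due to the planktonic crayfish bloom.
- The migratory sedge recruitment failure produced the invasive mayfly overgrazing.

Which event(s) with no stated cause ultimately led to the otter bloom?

Tracing upstream from the otter bloom: the otter bloom ← the invasive zooplankton die-off ← the planktonic zooplankton bloom ← the seasonal otter die-off ← the invasive mayfly overgrazing ← the migratory sedge recruitment failure ← the planktonic crayfish bloom.
A separate upstream branch: the otter bloom ← the invasive zooplankton die-off ← the dragonfly displacement.
A separate upstream branch: the otter bloom ← the juvenile mussel recruitment failure ← the riparian mussel die-off.
Each of those chain origins has no stated cause.

the dragonfly displacement, the planktonic crayfish bloom, the riparian mussel die-off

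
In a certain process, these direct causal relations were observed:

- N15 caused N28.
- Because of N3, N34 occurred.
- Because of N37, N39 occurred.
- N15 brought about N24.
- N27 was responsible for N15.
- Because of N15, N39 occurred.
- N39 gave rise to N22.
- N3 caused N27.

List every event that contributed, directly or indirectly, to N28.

Immediate cause of N28: N15.
Further upstream: N3, N27.

N15, N27, N3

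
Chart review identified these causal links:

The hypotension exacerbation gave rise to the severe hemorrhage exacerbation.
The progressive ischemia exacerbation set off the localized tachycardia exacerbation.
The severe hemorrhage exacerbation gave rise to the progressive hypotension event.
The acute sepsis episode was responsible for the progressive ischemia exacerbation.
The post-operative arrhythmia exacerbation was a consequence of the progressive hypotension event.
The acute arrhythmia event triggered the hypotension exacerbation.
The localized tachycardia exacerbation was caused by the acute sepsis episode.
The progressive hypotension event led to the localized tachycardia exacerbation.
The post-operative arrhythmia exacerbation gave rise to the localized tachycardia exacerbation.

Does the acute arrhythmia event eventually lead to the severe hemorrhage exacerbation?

Yes

There is a causal chain: the acute arrhythmia event → the hypotension exacerbation → the severe hemorrhage exacerbation.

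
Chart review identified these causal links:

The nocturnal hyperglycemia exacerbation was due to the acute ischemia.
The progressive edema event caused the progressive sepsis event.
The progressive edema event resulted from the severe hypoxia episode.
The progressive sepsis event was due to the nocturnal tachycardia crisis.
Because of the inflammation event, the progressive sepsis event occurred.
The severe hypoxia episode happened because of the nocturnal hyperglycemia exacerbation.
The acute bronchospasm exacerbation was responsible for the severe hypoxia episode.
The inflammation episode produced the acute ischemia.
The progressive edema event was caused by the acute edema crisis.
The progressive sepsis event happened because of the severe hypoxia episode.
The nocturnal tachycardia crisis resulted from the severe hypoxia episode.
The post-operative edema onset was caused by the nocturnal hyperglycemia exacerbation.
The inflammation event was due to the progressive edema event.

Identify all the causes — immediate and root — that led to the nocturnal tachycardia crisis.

the acute bronchospasm exacerbation, the acute ischemia, the inflammation episode, the nocturnal hyperglycemia exacerbation, the severe hypoxia episode

Immediate cause of the nocturnal tachycardia crisis: the severe hypoxia episode.
Further upstream: the acute bronchospasm exacerbation, the inflammation episode, the acute ischemia, the nocturnal hyperglycemia exacerbation.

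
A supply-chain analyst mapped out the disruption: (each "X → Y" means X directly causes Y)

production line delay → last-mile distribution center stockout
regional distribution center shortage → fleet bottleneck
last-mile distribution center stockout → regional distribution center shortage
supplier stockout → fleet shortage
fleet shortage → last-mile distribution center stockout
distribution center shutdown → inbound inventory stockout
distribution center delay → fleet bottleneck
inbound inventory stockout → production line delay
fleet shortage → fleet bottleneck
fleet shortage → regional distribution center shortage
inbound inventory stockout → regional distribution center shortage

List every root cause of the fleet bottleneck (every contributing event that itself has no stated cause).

the distribution center delay, the distribution center shutdown, the supplier stockout

Tracing upstream from the fleet bottleneck: the fleet bottleneck ← the regional distribution center shortage ← the inbound inventory stockout ← the distribution center shutdown.
A separate upstream branch: the fleet bottleneck ← the fleet shortage ← the supplier stockout.
A separate upstream branch: the fleet bottleneck ← the distribution center delay.
Each of those chain origins has no stated cause.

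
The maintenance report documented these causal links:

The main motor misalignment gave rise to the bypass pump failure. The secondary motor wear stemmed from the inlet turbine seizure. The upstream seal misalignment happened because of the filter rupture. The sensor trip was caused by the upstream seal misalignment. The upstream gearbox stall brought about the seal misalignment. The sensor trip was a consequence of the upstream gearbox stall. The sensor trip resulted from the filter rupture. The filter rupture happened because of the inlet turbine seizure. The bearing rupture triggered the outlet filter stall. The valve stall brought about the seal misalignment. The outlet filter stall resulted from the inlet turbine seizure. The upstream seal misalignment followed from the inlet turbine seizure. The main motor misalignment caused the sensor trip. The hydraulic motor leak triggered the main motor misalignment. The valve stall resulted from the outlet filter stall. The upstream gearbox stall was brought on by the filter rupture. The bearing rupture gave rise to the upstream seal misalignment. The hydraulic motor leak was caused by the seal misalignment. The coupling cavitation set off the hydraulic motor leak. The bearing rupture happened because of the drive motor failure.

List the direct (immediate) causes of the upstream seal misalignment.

Upstream contributors include the drive motor failure, but only the bearing rupture, the filter rupture, the inlet turbine seizure feed directly into the upstream seal misalignment.

the bearing rupture, the filter rupture, the inlet turbine seizure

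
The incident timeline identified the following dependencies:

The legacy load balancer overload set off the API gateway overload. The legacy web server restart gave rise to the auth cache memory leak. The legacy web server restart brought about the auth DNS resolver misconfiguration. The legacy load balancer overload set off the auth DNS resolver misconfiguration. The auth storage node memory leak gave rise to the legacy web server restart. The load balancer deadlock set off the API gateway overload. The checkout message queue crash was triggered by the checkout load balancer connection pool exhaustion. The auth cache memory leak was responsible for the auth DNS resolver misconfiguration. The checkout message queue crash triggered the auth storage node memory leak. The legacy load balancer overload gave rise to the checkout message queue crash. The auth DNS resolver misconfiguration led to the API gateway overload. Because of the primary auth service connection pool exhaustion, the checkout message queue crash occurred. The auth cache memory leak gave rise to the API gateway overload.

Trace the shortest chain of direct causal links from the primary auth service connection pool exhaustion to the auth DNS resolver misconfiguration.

the primary auth service connection pool exhaustion → the checkout message queue crash
the checkout message queue crash → the auth storage node memory leak
the auth storage node memory leak → the legacy web server restart
the legacy web server restart → the auth DNS resolver misconfiguration
Length: 4 steps.

the primary auth service connection pool exhaustion → the checkout message queue crash → the auth storage node memory leak → the legacy web server restart → the auth DNS resolver misconfiguration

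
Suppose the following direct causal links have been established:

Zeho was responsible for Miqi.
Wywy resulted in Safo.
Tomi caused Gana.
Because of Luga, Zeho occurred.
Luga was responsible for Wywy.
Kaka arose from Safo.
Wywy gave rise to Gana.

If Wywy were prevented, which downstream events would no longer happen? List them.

Kaka, Safo

Downstream of Wywy: Gana, Safo, Kaka.
Of those, still caused via another path: Gana.
The remainder have no surviving cause.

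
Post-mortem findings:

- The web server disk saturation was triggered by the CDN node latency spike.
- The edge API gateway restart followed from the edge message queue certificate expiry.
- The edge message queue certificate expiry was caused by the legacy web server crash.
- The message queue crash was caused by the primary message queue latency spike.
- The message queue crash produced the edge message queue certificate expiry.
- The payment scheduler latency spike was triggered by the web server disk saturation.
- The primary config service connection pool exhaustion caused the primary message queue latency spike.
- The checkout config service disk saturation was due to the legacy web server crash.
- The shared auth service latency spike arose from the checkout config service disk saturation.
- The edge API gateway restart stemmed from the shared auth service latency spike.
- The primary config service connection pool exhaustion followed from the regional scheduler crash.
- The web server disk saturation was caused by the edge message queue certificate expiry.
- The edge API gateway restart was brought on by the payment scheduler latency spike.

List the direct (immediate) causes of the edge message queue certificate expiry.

Upstream contributors include the regional scheduler crash, the primary config service connection pool exhaustion, the primary message queue latency spike, but only the legacy web server crash, the message queue crash feed directly into the edge message queue certificate expiry.

the legacy web server crash, the message queue crash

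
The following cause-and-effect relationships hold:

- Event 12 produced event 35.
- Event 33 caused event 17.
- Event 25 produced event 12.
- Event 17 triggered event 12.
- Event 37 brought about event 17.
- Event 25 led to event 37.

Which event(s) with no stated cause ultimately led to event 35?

Tracing upstream from event 35: event 35 ← event 12 ← event 25.
A separate upstream branch: event 35 ← event 12 ← event 17 ← event 33.
Each of those chain origins has no stated cause.

event 25, event 33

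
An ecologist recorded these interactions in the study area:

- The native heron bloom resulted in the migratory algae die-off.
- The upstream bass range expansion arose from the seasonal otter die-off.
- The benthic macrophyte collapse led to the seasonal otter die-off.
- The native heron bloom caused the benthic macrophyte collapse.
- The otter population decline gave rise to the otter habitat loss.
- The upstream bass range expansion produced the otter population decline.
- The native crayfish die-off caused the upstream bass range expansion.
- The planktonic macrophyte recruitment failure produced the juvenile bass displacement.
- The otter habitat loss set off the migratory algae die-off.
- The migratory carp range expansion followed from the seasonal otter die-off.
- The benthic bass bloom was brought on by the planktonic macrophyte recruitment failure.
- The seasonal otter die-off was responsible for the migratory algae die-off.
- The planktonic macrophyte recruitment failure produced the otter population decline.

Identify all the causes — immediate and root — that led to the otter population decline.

Immediate causes of the otter population decline: the planktonic macrophyte recruitment failure, the upstream bass range expansion.
Further upstream: the native heron bloom, the benthic macrophyte collapse, the native crayfish die-off, the seasonal otter die-off.

the benthic macrophyte collapse, the native crayfish die-off, the native heron bloom, the planktonic macrophyte recruitment failure, the seasonal otter die-off, the upstream bass range expansion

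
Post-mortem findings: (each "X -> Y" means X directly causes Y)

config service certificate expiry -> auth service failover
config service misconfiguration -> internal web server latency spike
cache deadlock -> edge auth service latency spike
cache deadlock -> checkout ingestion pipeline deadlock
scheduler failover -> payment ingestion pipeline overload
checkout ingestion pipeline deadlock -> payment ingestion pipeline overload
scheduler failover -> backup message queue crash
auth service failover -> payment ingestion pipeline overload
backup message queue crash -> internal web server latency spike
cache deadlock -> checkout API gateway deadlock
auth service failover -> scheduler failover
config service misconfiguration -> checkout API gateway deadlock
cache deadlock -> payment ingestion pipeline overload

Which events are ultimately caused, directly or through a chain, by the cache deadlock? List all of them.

the checkout API gateway deadlock, the checkout ingestion pipeline deadlock, the edge auth service latency spike, the payment ingestion pipeline overload

Direct effects: the edge auth service latency spike, the checkout ingestion pipeline deadlock, the payment ingestion pipeline overload, the checkout API gateway deadlock.
Not reachable from it: the config service certificate expiry, the auth service failover, the scheduler failover, the backup message queue crash, the config service misconfiguration, the internal web server latency spike.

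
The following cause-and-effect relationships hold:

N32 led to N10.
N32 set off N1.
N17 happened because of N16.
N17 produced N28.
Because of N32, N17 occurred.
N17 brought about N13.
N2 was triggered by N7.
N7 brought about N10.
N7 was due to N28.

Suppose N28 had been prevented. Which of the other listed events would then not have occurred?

N2, N7

Downstream of N28: N7, N10, N2.
Of those, still caused via another path: N10.
The remainder have no surviving cause.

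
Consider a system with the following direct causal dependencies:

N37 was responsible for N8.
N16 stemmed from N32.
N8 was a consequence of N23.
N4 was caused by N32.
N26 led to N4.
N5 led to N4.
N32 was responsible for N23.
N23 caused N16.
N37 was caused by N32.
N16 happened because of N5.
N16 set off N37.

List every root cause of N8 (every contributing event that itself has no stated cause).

Tracing upstream from N8: N8 ← N23 ← N32.
A separate upstream branch: N8 ← N37 ← N16 ← N5.
Each of those chain origins has no stated cause.

N32, N5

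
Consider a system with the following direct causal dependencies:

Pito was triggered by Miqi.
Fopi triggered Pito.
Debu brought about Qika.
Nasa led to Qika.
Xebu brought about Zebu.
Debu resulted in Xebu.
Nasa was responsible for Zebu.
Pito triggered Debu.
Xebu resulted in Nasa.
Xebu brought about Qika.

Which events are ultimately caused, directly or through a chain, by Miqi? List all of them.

Debu, Nasa, Pito, Qika, Xebu, Zebu

Direct effects: Pito.
2 steps out: Debu.
3 steps out: Xebu, Qika.
4 steps out: Nasa, Zebu.
Not reachable from it: Fopi.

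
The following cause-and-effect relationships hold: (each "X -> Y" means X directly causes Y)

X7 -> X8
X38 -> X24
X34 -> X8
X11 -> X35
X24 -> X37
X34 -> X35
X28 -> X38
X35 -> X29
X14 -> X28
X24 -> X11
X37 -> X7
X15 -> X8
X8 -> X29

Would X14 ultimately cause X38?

There is a causal chain: X14 → X28 → X38.

Yes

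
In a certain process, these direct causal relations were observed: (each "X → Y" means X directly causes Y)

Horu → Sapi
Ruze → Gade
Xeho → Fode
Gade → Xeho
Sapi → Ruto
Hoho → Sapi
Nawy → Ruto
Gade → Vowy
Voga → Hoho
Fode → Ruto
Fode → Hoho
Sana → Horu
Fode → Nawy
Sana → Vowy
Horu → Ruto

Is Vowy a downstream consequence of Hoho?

Hoho leads to Sapi, Ruto; Vowy is not among them.

No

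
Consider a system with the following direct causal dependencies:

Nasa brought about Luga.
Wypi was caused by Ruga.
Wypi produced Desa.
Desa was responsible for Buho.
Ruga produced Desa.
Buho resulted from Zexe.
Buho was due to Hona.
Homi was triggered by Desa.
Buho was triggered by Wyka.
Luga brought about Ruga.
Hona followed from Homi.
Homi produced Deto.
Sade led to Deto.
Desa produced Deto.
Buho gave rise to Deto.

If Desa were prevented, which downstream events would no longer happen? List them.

Homi, Hona

Downstream of Desa: Homi, Hona, Buho, Deto.
Of those, still caused via another path: Buho, Deto.
The remainder have no surviving cause.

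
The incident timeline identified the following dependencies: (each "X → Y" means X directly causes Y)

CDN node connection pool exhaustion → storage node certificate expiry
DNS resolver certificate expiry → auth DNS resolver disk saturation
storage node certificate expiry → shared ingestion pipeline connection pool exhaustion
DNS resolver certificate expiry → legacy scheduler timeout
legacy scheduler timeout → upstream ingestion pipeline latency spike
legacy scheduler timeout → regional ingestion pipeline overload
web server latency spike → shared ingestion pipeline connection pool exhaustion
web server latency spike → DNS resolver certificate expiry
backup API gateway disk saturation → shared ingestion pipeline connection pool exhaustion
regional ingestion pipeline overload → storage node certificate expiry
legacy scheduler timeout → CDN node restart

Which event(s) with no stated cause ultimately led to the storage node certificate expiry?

the CDN node connection pool exhaustion, the web server latency spike

Tracing upstream from the storage node certificate expiry: the storage node certificate expiry ← the regional ingestion pipeline overload ← the legacy scheduler timeout ← the DNS resolver certificate expiry ← the web server latency spike.
A separate upstream branch: the storage node certificate expiry ← the CDN node connection pool exhaustion.
Each of those chain origins has no stated cause.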